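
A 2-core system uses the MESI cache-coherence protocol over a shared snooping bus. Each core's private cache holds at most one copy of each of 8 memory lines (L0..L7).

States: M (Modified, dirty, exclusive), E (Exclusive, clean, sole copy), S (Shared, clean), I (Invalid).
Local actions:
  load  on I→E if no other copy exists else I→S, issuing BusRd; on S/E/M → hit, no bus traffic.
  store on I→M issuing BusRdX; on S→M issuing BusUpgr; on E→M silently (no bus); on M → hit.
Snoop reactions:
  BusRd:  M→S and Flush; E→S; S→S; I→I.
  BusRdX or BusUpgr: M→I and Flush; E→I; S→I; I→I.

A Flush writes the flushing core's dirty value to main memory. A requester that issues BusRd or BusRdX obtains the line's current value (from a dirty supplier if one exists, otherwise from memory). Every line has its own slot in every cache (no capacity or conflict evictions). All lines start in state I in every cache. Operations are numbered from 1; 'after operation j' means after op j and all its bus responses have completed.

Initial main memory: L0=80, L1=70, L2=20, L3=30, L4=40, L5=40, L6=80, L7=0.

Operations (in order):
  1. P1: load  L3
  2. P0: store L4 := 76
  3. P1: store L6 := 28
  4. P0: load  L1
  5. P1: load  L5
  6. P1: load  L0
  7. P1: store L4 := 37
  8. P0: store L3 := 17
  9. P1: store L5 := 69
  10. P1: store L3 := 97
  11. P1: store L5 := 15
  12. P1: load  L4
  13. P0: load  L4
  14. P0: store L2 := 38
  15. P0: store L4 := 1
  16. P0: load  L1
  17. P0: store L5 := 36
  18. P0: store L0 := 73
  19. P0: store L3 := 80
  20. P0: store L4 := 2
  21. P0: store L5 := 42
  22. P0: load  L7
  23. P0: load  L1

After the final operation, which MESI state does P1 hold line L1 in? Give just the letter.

state = I

  op1 P1: load  L3 → I/E on L3; bus BusRd; mem=30
  op2 P0: store L4 := 76 → M/I on L4; bus BusRdX; mem=40
  op3 P1: store L6 := 28 → I/M on L6; bus BusRdX; mem=80
  op4 P0: load  L1 → E/I on L1; bus BusRd; mem=70
  op5 P1: load  L5 → I/E on L5; bus BusRd; mem=40
  op6 P1: load  L0 → I/E on L0; bus BusRd; mem=80
  op7 P1: store L4 := 37 → I/M on L4; bus BusRdX Flush; mem=76
  op8 P0: store L3 := 17 → M/I on L3; bus BusRdX; mem=30
  op9 P1: store L5 := 69 → I/M on L5; bus (none); mem=40
  op10 P1: store L3 := 97 → I/M on L3; bus BusRdX Flush; mem=17
  op11 P1: store L5 := 15 → I/M on L5; bus (none); mem=40
  op12 P1: load  L4 → I/M on L4; bus (none); mem=76
  op13 P0: load  L4 → S/S on L4; bus BusRd Flush; mem=37
  op14 P0: store L2 := 38 → M/I on L2; bus BusRdX; mem=20
  op15 P0: store L4 := 1 → M/I on L4; bus BusUpgr; mem=37
  op16 P0: load  L1 → E/I on L1; bus (none); mem=70
  op17 P0: store L5 := 36 → M/I on L5; bus BusRdX Flush; mem=15
  op18 P0: store L0 := 73 → M/I on L0; bus BusRdX; mem=80
  op19 P0: store L3 := 80 → M/I on L3; bus BusRdX Flush; mem=97
  op20 P0: store L4 := 2 → M/I on L4; bus (none); mem=37
  op21 P0: store L5 := 42 → M/I on L5; bus (none); mem=15
  op22 P0: load  L7 → E/I on L7; bus BusRd; mem=0
  op23 P0: load  L1 → E/I on L1; bus (none); mem=70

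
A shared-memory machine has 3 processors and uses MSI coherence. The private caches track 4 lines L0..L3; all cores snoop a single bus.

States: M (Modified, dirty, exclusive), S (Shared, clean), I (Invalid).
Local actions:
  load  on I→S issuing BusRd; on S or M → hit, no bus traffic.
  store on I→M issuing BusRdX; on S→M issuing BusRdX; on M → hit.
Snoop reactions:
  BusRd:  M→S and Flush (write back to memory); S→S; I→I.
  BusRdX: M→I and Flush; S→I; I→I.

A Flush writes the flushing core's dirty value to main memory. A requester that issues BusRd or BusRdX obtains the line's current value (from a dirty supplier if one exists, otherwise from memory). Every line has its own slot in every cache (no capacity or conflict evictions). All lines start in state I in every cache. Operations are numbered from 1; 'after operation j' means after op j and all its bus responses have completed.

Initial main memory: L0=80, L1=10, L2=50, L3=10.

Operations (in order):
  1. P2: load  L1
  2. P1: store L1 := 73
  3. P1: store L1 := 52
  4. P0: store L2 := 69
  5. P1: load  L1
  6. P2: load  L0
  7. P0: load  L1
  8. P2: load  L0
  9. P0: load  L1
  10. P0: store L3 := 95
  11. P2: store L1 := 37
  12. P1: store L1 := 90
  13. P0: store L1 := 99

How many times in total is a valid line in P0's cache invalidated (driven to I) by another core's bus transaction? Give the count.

  op1 P2: load  L1 → I/I/S on L1; bus BusRd; mem=10
  op2 P1: store L1 := 73 → I/M/I on L1; bus BusRdX; mem=10
  op3 P1: store L1 := 52 → I/M/I on L1; bus (none); mem=10
  op4 P0: store L2 := 69 → M/I/I on L2; bus BusRdX; mem=50
  op5 P1: load  L1 → I/M/I on L1; bus (none); mem=10
  op6 P2: load  L0 → I/I/S on L0; bus BusRd; mem=80
  op7 P0: load  L1 → S/S/I on L1; bus BusRd Flush; mem=52
  op8 P2: load  L0 → I/I/S on L0; bus (none); mem=80
  op9 P0: load  L1 → S/S/I on L1; bus (none); mem=52
  op10 P0: store L3 := 95 → M/I/I on L3; bus BusRdX; mem=10
  op11 P2: store L1 := 37 → I/I/M on L1; bus BusRdX; mem=52
  op12 P1: store L1 := 90 → I/M/I on L1; bus BusRdX Flush; mem=37
  op13 P0: store L1 := 99 → M/I/I on L1; bus BusRdX Flush; mem=90

invalidations = 1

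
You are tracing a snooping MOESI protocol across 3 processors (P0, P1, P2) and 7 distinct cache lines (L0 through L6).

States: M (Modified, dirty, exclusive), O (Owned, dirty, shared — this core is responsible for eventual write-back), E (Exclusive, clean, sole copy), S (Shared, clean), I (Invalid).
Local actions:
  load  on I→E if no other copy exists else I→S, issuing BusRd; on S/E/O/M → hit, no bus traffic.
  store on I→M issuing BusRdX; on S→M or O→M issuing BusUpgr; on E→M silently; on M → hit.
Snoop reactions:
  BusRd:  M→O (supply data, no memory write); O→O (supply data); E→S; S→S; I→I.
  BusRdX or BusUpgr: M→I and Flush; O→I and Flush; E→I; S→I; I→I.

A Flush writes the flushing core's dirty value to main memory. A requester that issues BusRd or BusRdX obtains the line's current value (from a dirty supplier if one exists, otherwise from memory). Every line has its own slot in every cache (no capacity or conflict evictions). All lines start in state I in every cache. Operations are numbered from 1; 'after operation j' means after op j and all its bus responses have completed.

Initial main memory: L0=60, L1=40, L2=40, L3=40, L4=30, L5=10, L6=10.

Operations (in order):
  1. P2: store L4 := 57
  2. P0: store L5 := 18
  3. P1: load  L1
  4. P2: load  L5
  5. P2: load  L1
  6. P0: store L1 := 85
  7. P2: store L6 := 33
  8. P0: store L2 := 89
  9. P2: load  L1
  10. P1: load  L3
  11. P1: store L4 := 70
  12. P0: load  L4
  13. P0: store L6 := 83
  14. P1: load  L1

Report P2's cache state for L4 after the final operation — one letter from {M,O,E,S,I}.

1. P2: store L4 := 57  bus=[BusRdX]  L4: P0=I P1=I P2=M  mem[L4]=30
2. P0: store L5 := 18  bus=[BusRdX]  L5: P0=M P1=I P2=I  mem[L5]=10
3. P1: load  L1  bus=[BusRd]  L1: P0=I P1=E P2=I  mem[L1]=40
4. P2: load  L5  bus=[BusRd]  L5: P0=O P1=I P2=S  mem[L5]=10
5. P2: load  L1  bus=[BusRd]  L1: P0=I P1=S P2=S  mem[L1]=40
6. P0: store L1 := 85  bus=[BusRdX]  L1: P0=M P1=I P2=I  mem[L1]=40
7. P2: store L6 := 33  bus=[BusRdX]  L6: P0=I P1=I P2=M  mem[L6]=10
8. P0: store L2 := 89  bus=[BusRdX]  L2: P0=M P1=I P2=I  mem[L2]=40
9. P2: load  L1  bus=[BusRd]  L1: P0=O P1=I P2=S  mem[L1]=40
10. P1: load  L3  bus=[BusRd]  L3: P0=I P1=E P2=I  mem[L3]=40
11. P1: store L4 := 70  bus=[BusRdX,Flush]  L4: P0=I P1=M P2=I  mem[L4]=57
12. P0: load  L4  bus=[BusRd]  L4: P0=S P1=O P2=I  mem[L4]=57
13. P0: store L6 := 83  bus=[BusRdX,Flush]  L6: P0=M P1=I P2=I  mem[L6]=33
14. P1: load  L1  bus=[BusRd]  L1: P0=O P1=S P2=S  mem[L1]=40

state = I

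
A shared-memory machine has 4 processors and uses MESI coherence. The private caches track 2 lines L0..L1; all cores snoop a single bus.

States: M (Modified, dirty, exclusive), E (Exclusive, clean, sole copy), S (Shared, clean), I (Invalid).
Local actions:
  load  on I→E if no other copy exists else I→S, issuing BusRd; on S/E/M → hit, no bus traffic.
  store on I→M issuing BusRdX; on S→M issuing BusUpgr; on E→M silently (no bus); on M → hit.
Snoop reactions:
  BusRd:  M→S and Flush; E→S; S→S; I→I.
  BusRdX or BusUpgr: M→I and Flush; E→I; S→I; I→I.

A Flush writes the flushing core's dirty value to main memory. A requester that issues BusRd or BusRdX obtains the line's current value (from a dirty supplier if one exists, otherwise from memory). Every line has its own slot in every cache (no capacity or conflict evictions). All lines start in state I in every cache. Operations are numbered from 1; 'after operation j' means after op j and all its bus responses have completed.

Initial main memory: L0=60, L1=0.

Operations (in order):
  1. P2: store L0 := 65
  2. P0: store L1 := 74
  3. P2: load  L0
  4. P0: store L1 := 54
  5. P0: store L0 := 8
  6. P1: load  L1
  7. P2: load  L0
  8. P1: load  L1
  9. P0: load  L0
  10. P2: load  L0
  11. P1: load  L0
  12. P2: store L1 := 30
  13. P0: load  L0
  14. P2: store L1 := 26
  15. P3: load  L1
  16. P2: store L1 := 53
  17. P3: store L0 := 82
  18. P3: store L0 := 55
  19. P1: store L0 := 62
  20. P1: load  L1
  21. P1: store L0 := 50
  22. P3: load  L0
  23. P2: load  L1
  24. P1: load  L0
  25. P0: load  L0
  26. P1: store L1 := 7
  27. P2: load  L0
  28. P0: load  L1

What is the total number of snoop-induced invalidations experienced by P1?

invalidations = 2

  op1 P2: store L0 := 65 → I/I/M/I on L0; bus BusRdX; mem=60
  op2 P0: store L1 := 74 → M/I/I/I on L1; bus BusRdX; mem=0
  op3 P2: load  L0 → I/I/M/I on L0; bus (none); mem=60
  op4 P0: store L1 := 54 → M/I/I/I on L1; bus (none); mem=0
  op5 P0: store L0 := 8 → M/I/I/I on L0; bus BusRdX Flush; mem=65
  op6 P1: load  L1 → S/S/I/I on L1; bus BusRd Flush; mem=54
  op7 P2: load  L0 → S/I/S/I on L0; bus BusRd Flush; mem=8
  op8 P1: load  L1 → S/S/I/I on L1; bus (none); mem=54
  op9 P0: load  L0 → S/I/S/I on L0; bus (none); mem=8
  op10 P2: load  L0 → S/I/S/I on L0; bus (none); mem=8
  op11 P1: load  L0 → S/S/S/I on L0; bus BusRd; mem=8
  op12 P2: store L1 := 30 → I/I/M/I on L1; bus BusRdX; mem=54
  op13 P0: load  L0 → S/S/S/I on L0; bus (none); mem=8
  op14 P2: store L1 := 26 → I/I/M/I on L1; bus (none); mem=54
  op15 P3: load  L1 → I/I/S/S on L1; bus BusRd Flush; mem=26
  op16 P2: store L1 := 53 → I/I/M/I on L1; bus BusUpgr; mem=26
  op17 P3: store L0 := 82 → I/I/I/M on L0; bus BusRdX; mem=8
  op18 P3: store L0 := 55 → I/I/I/M on L0; bus (none); mem=8
  op19 P1: store L0 := 62 → I/M/I/I on L0; bus BusRdX Flush; mem=55
  op20 P1: load  L1 → I/S/S/I on L1; bus BusRd Flush; mem=53
  op21 P1: store L0 := 50 → I/M/I/I on L0; bus (none); mem=55
  op22 P3: load  L0 → I/S/I/S on L0; bus BusRd Flush; mem=50
  op23 P2: load  L1 → I/S/S/I on L1; bus (none); mem=53
  op24 P1: load  L0 → I/S/I/S on L0; bus (none); mem=50
  op25 P0: load  L0 → S/S/I/S on L0; bus BusRd; mem=50
  op26 P1: store L1 := 7 → I/M/I/I on L1; bus BusUpgr; mem=53
  op27 P2: load  L0 → S/S/S/S on L0; bus BusRd; mem=50
  op28 P0: load  L1 → S/S/I/I on L1; bus BusRd Flush; mem=7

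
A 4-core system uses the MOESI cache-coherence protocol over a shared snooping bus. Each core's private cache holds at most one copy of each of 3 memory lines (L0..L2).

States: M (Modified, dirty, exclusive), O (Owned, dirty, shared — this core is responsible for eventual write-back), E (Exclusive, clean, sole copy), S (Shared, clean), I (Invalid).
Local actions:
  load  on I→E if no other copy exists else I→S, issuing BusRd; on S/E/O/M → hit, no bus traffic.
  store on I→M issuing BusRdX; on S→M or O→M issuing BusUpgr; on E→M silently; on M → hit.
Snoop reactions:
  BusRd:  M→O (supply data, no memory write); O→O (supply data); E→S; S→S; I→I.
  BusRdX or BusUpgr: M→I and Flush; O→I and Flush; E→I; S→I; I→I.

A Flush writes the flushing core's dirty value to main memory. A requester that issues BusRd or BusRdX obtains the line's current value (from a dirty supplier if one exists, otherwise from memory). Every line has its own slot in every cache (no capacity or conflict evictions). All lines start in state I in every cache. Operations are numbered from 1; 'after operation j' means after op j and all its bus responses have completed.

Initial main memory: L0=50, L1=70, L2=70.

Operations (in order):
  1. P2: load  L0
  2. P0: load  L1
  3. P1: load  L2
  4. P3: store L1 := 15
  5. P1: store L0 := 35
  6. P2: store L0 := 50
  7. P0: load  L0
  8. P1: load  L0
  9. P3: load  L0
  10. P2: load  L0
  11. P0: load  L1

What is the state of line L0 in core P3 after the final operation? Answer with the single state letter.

  op1 P2: load  L0 → I/I/E/I on L0; bus BusRd; mem=50
  op2 P0: load  L1 → E/I/I/I on L1; bus BusRd; mem=70
  op3 P1: load  L2 → I/E/I/I on L2; bus BusRd; mem=70
  op4 P3: store L1 := 15 → I/I/I/M on L1; bus BusRdX; mem=70
  op5 P1: store L0 := 35 → I/M/I/I on L0; bus BusRdX; mem=50
  op6 P2: store L0 := 50 → I/I/M/I on L0; bus BusRdX Flush; mem=35
  op7 P0: load  L0 → S/I/O/I on L0; bus BusRd; mem=35
  op8 P1: load  L0 → S/S/O/I on L0; bus BusRd; mem=35
  op9 P3: load  L0 → S/S/O/S on L0; bus BusRd; mem=35
  op10 P2: load  L0 → S/S/O/S on L0; bus (none); mem=35
  op11 P0: load  L1 → S/I/I/O on L1; bus BusRd; mem=70

state = S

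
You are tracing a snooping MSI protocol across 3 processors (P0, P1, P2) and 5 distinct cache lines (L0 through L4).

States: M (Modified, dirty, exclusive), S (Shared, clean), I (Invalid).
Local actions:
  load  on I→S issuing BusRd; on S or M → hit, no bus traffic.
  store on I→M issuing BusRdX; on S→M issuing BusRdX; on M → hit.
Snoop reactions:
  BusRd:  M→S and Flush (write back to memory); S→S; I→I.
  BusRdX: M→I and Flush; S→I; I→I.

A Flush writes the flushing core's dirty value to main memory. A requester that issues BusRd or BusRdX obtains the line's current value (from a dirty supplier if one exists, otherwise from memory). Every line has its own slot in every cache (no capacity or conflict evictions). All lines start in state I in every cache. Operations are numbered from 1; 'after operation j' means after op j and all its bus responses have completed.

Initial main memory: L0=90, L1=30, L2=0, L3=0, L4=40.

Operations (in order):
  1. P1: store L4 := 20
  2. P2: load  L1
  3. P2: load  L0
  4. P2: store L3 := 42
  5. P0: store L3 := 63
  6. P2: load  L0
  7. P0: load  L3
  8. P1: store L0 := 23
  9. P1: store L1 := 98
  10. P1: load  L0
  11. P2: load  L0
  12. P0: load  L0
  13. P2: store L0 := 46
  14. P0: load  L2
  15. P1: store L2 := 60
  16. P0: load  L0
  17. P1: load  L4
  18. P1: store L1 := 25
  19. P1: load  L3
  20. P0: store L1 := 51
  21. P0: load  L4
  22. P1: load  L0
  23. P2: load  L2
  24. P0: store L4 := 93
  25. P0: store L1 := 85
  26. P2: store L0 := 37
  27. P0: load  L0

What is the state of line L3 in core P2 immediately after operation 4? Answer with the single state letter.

state = M

1. P1: store L4 := 20  bus=[BusRdX]  L4: P0=I P1=M P2=I  mem[L4]=40
2. P2: load  L1  bus=[BusRd]  L1: P0=I P1=I P2=S  mem[L1]=30
3. P2: load  L0  bus=[BusRd]  L0: P0=I P1=I P2=S  mem[L0]=90
4. P2: store L3 := 42  bus=[BusRdX]  L3: P0=I P1=I P2=M  mem[L3]=0
5. P0: store L3 := 63  bus=[BusRdX,Flush]  L3: P0=M P1=I P2=I  mem[L3]=42
6. P2: load  L0  bus=[-]  L0: P0=I P1=I P2=S  mem[L0]=90
7. P0: load  L3  bus=[-]  L3: P0=M P1=I P2=I  mem[L3]=42
8. P1: store L0 := 23  bus=[BusRdX]  L0: P0=I P1=M P2=I  mem[L0]=90
9. P1: store L1 := 98  bus=[BusRdX]  L1: P0=I P1=M P2=I  mem[L1]=30
10. P1: load  L0  bus=[-]  L0: P0=I P1=M P2=I  mem[L0]=90
11. P2: load  L0  bus=[BusRd,Flush]  L0: P0=I P1=S P2=S  mem[L0]=23
12. P0: load  L0  bus=[BusRd]  L0: P0=S P1=S P2=S  mem[L0]=23
13. P2: store L0 := 46  bus=[BusRdX]  L0: P0=I P1=I P2=M  mem[L0]=23
14. P0: load  L2  bus=[BusRd]  L2: P0=S P1=I P2=I  mem[L2]=0
15. P1: store L2 := 60  bus=[BusRdX]  L2: P0=I P1=M P2=I  mem[L2]=0
16. P0: load  L0  bus=[BusRd,Flush]  L0: P0=S P1=I P2=S  mem[L0]=46
17. P1: load  L4  bus=[-]  L4: P0=I P1=M P2=I  mem[L4]=40
18. P1: store L1 := 25  bus=[-]  L1: P0=I P1=M P2=I  mem[L1]=30
19. P1: load  L3  bus=[BusRd,Flush]  L3: P0=S P1=S P2=I  mem[L3]=63
20. P0: store L1 := 51  bus=[BusRdX,Flush]  L1: P0=M P1=I P2=I  mem[L1]=25
21. P0: load  L4  bus=[BusRd,Flush]  L4: P0=S P1=S P2=I  mem[L4]=20
22. P1: load  L0  bus=[BusRd]  L0: P0=S P1=S P2=S  mem[L0]=46
23. P2: load  L2  bus=[BusRd,Flush]  L2: P0=I P1=S P2=S  mem[L2]=60
24. P0: store L4 := 93  bus=[BusRdX]  L4: P0=M P1=I P2=I  mem[L4]=20
25. P0: store L1 := 85  bus=[-]  L1: P0=M P1=I P2=I  mem[L1]=25
26. P2: store L0 := 37  bus=[BusRdX]  L0: P0=I P1=I P2=M  mem[L0]=46
27. P0: load  L0  bus=[BusRd,Flush]  L0: P0=S P1=I P2=S  mem[L0]=37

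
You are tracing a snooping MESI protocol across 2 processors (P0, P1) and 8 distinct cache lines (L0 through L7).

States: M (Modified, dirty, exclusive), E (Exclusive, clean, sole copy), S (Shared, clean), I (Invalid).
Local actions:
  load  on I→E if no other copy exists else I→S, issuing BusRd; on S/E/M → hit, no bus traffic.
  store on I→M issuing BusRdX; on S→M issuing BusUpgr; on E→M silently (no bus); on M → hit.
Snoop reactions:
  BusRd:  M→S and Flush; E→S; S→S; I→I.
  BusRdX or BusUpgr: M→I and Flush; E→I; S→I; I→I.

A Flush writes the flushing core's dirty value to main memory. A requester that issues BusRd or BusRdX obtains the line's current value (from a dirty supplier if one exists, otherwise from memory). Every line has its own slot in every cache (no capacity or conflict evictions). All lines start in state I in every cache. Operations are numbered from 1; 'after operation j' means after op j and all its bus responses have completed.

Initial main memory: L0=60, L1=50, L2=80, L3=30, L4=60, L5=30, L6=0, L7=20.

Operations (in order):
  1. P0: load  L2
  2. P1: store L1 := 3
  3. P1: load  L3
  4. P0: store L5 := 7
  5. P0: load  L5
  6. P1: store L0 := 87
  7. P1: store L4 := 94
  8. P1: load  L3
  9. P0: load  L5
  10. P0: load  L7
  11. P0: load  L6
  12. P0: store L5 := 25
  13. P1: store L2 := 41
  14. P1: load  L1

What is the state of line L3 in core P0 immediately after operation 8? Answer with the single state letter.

state = I

step 1: P0: load  L2  ⟶  EI  (L2)  txn=BusRd  M[L2]=80
step 2: P1: store L1 := 3  ⟶  IM  (L1)  txn=BusRdX  M[L1]=50
step 3: P1: load  L3  ⟶  IE  (L3)  txn=BusRd  M[L3]=30
step 4: P0: store L5 := 7  ⟶  MI  (L5)  txn=BusRdX  M[L5]=30
step 5: P0: load  L5  ⟶  MI  (L5)  txn=∅  M[L5]=30
step 6: P1: store L0 := 87  ⟶  IM  (L0)  txn=BusRdX  M[L0]=60
step 7: P1: store L4 := 94  ⟶  IM  (L4)  txn=BusRdX  M[L4]=60
step 8: P1: load  L3  ⟶  IE  (L3)  txn=∅  M[L3]=30
step 9: P0: load  L5  ⟶  MI  (L5)  txn=∅  M[L5]=30
step 10: P0: load  L7  ⟶  EI  (L7)  txn=BusRd  M[L7]=20
step 11: P0: load  L6  ⟶  EI  (L6)  txn=BusRd  M[L6]=0
step 12: P0: store L5 := 25  ⟶  MI  (L5)  txn=∅  M[L5]=30
step 13: P1: store L2 := 41  ⟶  IM  (L2)  txn=BusRdX  M[L2]=80
step 14: P1: load  L1  ⟶  IM  (L1)  txn=∅  M[L1]=50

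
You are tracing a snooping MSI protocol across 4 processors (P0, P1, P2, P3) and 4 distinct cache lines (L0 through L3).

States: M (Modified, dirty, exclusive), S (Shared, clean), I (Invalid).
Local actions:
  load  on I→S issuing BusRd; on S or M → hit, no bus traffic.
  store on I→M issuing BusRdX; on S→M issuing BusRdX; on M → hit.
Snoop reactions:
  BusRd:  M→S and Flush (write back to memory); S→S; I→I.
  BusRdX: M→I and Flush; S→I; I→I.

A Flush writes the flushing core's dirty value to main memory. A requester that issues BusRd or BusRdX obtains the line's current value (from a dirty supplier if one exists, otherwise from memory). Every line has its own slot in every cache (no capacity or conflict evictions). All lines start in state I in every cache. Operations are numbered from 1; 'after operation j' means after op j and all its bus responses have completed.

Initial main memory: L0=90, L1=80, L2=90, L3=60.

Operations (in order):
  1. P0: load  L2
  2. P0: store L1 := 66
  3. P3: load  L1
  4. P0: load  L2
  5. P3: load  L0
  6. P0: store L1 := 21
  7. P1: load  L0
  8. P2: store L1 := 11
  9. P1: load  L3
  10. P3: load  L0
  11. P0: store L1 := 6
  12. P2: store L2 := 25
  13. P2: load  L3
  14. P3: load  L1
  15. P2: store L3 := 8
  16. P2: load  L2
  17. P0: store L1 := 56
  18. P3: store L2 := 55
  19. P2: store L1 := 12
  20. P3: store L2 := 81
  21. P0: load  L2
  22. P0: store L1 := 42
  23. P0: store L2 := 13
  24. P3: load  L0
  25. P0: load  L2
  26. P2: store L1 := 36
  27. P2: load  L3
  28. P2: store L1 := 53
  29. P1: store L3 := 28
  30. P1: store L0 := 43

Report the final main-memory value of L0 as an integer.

memory[L0] = 90

1. P0: load  L2  bus=[BusRd]  L2: P0=S P1=I P2=I P3=I  mem[L2]=90
2. P0: store L1 := 66  bus=[BusRdX]  L1: P0=M P1=I P2=I P3=I  mem[L1]=80
3. P3: load  L1  bus=[BusRd,Flush]  L1: P0=S P1=I P2=I P3=S  mem[L1]=66
4. P0: load  L2  bus=[-]  L2: P0=S P1=I P2=I P3=I  mem[L2]=90
5. P3: load  L0  bus=[BusRd]  L0: P0=I P1=I P2=I P3=S  mem[L0]=90
6. P0: store L1 := 21  bus=[BusRdX]  L1: P0=M P1=I P2=I P3=I  mem[L1]=66
7. P1: load  L0  bus=[BusRd]  L0: P0=I P1=S P2=I P3=S  mem[L0]=90
8. P2: store L1 := 11  bus=[BusRdX,Flush]  L1: P0=I P1=I P2=M P3=I  mem[L1]=21
9. P1: load  L3  bus=[BusRd]  L3: P0=I P1=S P2=I P3=I  mem[L3]=60
10. P3: load  L0  bus=[-]  L0: P0=I P1=S P2=I P3=S  mem[L0]=90
11. P0: store L1 := 6  bus=[BusRdX,Flush]  L1: P0=M P1=I P2=I P3=I  mem[L1]=11
12. P2: store L2 := 25  bus=[BusRdX]  L2: P0=I P1=I P2=M P3=I  mem[L2]=90
13. P2: load  L3  bus=[BusRd]  L3: P0=I P1=S P2=S P3=I  mem[L3]=60
14. P3: load  L1  bus=[BusRd,Flush]  L1: P0=S P1=I P2=I P3=S  mem[L1]=6
15. P2: store L3 := 8  bus=[BusRdX]  L3: P0=I P1=I P2=M P3=I  mem[L3]=60
16. P2: load  L2  bus=[-]  L2: P0=I P1=I P2=M P3=I  mem[L2]=90
17. P0: store L1 := 56  bus=[BusRdX]  L1: P0=M P1=I P2=I P3=I  mem[L1]=6
18. P3: store L2 := 55  bus=[BusRdX,Flush]  L2: P0=I P1=I P2=I P3=M  mem[L2]=25
19. P2: store L1 := 12  bus=[BusRdX,Flush]  L1: P0=I P1=I P2=M P3=I  mem[L1]=56
20. P3: store L2 := 81  bus=[-]  L2: P0=I P1=I P2=I P3=M  mem[L2]=25
21. P0: load  L2  bus=[BusRd,Flush]  L2: P0=S P1=I P2=I P3=S  mem[L2]=81
22. P0: store L1 := 42  bus=[BusRdX,Flush]  L1: P0=M P1=I P2=I P3=I  mem[L1]=12
23. P0: store L2 := 13  bus=[BusRdX]  L2: P0=M P1=I P2=I P3=I  mem[L2]=81
24. P3: load  L0  bus=[-]  L0: P0=I P1=S P2=I P3=S  mem[L0]=90
25. P0: load  L2  bus=[-]  L2: P0=M P1=I P2=I P3=I  mem[L2]=81
26. P2: store L1 := 36  bus=[BusRdX,Flush]  L1: P0=I P1=I P2=M P3=I  mem[L1]=42
27. P2: load  L3  bus=[-]  L3: P0=I P1=I P2=M P3=I  mem[L3]=60
28. P2: store L1 := 53  bus=[-]  L1: P0=I P1=I P2=M P3=I  mem[L1]=42
29. P1: store L3 := 28  bus=[BusRdX,Flush]  L3: P0=I P1=M P2=I P3=I  mem[L3]=8
30. P1: store L0 := 43  bus=[BusRdX]  L0: P0=I P1=M P2=I P3=I  mem[L0]=90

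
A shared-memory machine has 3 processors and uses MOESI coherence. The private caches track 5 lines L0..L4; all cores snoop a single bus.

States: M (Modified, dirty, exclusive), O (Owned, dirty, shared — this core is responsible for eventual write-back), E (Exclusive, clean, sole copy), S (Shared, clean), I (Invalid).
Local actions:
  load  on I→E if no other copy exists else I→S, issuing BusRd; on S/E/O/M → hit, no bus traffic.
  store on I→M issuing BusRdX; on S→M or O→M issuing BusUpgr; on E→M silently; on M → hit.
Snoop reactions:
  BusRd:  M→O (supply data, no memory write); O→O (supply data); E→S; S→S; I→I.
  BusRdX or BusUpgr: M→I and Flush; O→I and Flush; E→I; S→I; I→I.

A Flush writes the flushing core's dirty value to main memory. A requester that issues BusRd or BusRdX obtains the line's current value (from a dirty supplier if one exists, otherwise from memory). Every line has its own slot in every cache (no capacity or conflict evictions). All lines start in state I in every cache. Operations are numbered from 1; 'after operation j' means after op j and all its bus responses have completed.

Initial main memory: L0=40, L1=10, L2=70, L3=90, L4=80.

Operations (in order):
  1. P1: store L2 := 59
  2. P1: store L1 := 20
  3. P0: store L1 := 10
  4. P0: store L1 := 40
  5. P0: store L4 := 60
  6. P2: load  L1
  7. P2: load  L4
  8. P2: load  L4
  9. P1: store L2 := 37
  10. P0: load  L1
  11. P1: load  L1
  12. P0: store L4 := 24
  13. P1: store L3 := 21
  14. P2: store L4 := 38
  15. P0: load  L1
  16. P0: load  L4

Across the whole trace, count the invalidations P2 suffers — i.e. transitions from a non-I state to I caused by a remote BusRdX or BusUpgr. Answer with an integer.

invalidations = 1

[1] P1: store L2 := 59 | P0:I, P1:M(59), P2:I | bus: BusRdX
[2] P1: store L1 := 20 | P0:I, P1:M(20), P2:I | bus: BusRdX
[3] P0: store L1 := 10 | P0:M(10), P1:I, P2:I | bus: BusRdX,Flush
[4] P0: store L1 := 40 | P0:M(40), P1:I, P2:I | bus: none
[5] P0: store L4 := 60 | P0:M(60), P1:I, P2:I | bus: BusRdX
[6] P2: load  L1 | P0:O(40), P1:I, P2:S(40) | bus: BusRd
[7] P2: load  L4 | P0:O(60), P1:I, P2:S(60) | bus: BusRd
[8] P2: load  L4 | P0:O(60), P1:I, P2:S(60) | bus: none
[9] P1: store L2 := 37 | P0:I, P1:M(37), P2:I | bus: none
[10] P0: load  L1 | P0:O(40), P1:I, P2:S(40) | bus: none
[11] P1: load  L1 | P0:O(40), P1:S(40), P2:S(40) | bus: BusRd
[12] P0: store L4 := 24 | P0:M(24), P1:I, P2:I | bus: BusUpgr
[13] P1: store L3 := 21 | P0:I, P1:M(21), P2:I | bus: BusRdX
[14] P2: store L4 := 38 | P0:I, P1:I, P2:M(38) | bus: BusRdX,Flush
[15] P0: load  L1 | P0:O(40), P1:S(40), P2:S(40) | bus: none
[16] P0: load  L4 | P0:S(38), P1:I, P2:O(38) | bus: BusRd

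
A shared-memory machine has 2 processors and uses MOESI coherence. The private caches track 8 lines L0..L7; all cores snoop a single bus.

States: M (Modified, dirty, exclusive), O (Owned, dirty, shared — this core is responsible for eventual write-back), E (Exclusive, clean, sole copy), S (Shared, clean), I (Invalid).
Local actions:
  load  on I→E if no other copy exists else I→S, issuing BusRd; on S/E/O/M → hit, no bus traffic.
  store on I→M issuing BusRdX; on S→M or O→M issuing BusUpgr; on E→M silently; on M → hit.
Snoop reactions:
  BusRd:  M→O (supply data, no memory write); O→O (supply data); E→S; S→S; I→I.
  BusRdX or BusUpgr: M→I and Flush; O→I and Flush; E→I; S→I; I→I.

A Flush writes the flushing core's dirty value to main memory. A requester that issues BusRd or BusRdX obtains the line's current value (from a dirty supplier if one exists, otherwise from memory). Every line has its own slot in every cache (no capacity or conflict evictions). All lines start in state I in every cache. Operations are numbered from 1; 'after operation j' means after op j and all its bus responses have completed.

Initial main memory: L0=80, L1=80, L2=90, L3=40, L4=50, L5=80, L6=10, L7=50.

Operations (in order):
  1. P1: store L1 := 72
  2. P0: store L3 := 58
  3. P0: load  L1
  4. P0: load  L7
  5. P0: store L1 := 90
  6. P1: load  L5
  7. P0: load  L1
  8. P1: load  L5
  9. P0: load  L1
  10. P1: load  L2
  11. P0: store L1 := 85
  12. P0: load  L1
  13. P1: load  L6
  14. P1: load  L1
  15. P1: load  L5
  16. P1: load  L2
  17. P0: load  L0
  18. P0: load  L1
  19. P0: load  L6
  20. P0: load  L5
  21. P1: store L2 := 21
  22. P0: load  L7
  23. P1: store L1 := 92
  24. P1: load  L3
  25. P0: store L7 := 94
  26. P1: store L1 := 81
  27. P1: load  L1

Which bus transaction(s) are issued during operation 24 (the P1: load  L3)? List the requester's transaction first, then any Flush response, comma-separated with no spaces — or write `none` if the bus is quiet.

bus = BusRd

1. P1: store L1 := 72  bus=[BusRdX]  L1: P0=I P1=M  mem[L1]=80
2. P0: store L3 := 58  bus=[BusRdX]  L3: P0=M P1=I  mem[L3]=40
3. P0: load  L1  bus=[BusRd]  L1: P0=S P1=O  mem[L1]=80
4. P0: load  L7  bus=[BusRd]  L7: P0=E P1=I  mem[L7]=50
5. P0: store L1 := 90  bus=[BusUpgr,Flush]  L1: P0=M P1=I  mem[L1]=72
6. P1: load  L5  bus=[BusRd]  L5: P0=I P1=E  mem[L5]=80
7. P0: load  L1  bus=[-]  L1: P0=M P1=I  mem[L1]=72
8. P1: load  L5  bus=[-]  L5: P0=I P1=E  mem[L5]=80
9. P0: load  L1  bus=[-]  L1: P0=M P1=I  mem[L1]=72
10. P1: load  L2  bus=[BusRd]  L2: P0=I P1=E  mem[L2]=90
11. P0: store L1 := 85  bus=[-]  L1: P0=M P1=I  mem[L1]=72
12. P0: load  L1  bus=[-]  L1: P0=M P1=I  mem[L1]=72
13. P1: load  L6  bus=[BusRd]  L6: P0=I P1=E  mem[L6]=10
14. P1: load  L1  bus=[BusRd]  L1: P0=O P1=S  mem[L1]=72
15. P1: load  L5  bus=[-]  L5: P0=I P1=E  mem[L5]=80
16. P1: load  L2  bus=[-]  L2: P0=I P1=E  mem[L2]=90
17. P0: load  L0  bus=[BusRd]  L0: P0=E P1=I  mem[L0]=80
18. P0: load  L1  bus=[-]  L1: P0=O P1=S  mem[L1]=72
19. P0: load  L6  bus=[BusRd]  L6: P0=S P1=S  mem[L6]=10
20. P0: load  L5  bus=[BusRd]  L5: P0=S P1=S  mem[L5]=80
21. P1: store L2 := 21  bus=[-]  L2: P0=I P1=M  mem[L2]=90
22. P0: load  L7  bus=[-]  L7: P0=E P1=I  mem[L7]=50
23. P1: store L1 := 92  bus=[BusUpgr,Flush]  L1: P0=I P1=M  mem[L1]=85
24. P1: load  L3  bus=[BusRd]  L3: P0=O P1=S  mem[L3]=40
25. P0: store L7 := 94  bus=[-]  L7: P0=M P1=I  mem[L7]=50
26. P1: store L1 := 81  bus=[-]  L1: P0=I P1=M  mem[L1]=85
27. P1: load  L1  bus=[-]  L1: P0=I P1=M  mem[L1]=85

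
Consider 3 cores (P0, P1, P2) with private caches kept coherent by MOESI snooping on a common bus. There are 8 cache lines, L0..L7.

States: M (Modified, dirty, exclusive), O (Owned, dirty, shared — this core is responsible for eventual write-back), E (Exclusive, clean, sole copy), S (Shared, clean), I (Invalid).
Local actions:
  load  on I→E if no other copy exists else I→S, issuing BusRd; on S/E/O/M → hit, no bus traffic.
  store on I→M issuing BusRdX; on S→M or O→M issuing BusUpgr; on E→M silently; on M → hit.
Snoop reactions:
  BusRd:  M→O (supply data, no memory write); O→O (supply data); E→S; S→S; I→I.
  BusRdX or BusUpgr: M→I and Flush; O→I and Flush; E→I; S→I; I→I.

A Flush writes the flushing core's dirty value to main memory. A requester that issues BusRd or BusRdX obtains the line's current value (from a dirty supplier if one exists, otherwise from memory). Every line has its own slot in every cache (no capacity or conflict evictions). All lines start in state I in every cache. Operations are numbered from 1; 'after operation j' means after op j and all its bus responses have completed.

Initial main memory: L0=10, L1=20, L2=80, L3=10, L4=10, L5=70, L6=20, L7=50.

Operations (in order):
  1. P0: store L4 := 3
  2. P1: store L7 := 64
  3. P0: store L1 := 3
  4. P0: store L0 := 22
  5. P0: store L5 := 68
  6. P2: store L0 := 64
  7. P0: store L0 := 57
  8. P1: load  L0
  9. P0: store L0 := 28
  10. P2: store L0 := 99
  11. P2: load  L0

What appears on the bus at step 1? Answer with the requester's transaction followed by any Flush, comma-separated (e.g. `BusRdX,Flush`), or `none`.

bus = BusRdX

[1] P0: store L4 := 3 | P0:M(3), P1:I, P2:I | bus: BusRdX
[2] P1: store L7 := 64 | P0:I, P1:M(64), P2:I | bus: BusRdX
[3] P0: store L1 := 3 | P0:M(3), P1:I, P2:I | bus: BusRdX
[4] P0: store L0 := 22 | P0:M(22), P1:I, P2:I | bus: BusRdX
[5] P0: store L5 := 68 | P0:M(68), P1:I, P2:I | bus: BusRdX
[6] P2: store L0 := 64 | P0:I, P1:I, P2:M(64) | bus: BusRdX,Flush
[7] P0: store L0 := 57 | P0:M(57), P1:I, P2:I | bus: BusRdX,Flush
[8] P1: load  L0 | P0:O(57), P1:S(57), P2:I | bus: BusRd
[9] P0: store L0 := 28 | P0:M(28), P1:I, P2:I | bus: BusUpgr
[10] P2: store L0 := 99 | P0:I, P1:I, P2:M(99) | bus: BusRdX,Flush
[11] P2: load  L0 | P0:I, P1:I, P2:M(99) | bus: none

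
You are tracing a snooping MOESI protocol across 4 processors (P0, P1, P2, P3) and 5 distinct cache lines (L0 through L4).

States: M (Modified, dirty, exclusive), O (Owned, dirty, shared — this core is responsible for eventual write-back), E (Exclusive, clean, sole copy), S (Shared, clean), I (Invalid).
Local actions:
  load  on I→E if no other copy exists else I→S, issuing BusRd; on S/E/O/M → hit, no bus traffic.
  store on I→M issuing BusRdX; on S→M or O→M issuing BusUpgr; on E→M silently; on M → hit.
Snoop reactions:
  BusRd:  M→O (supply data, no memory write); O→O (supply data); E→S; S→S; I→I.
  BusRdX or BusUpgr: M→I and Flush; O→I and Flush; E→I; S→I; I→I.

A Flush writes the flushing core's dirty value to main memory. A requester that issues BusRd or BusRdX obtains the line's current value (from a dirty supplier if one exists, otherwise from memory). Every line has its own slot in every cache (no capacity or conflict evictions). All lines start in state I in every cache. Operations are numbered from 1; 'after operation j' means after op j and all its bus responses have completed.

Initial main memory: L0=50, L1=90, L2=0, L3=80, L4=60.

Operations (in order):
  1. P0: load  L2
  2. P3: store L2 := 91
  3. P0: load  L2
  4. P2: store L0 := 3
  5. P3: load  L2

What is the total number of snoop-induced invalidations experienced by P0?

invalidations = 1

  op1 P0: load  L2 → E/I/I/I on L2; bus BusRd; mem=0
  op2 P3: store L2 := 91 → I/I/I/M on L2; bus BusRdX; mem=0
  op3 P0: load  L2 → S/I/I/O on L2; bus BusRd; mem=0
  op4 P2: store L0 := 3 → I/I/M/I on L0; bus BusRdX; mem=50
  op5 P3: load  L2 → S/I/I/O on L2; bus (none); mem=0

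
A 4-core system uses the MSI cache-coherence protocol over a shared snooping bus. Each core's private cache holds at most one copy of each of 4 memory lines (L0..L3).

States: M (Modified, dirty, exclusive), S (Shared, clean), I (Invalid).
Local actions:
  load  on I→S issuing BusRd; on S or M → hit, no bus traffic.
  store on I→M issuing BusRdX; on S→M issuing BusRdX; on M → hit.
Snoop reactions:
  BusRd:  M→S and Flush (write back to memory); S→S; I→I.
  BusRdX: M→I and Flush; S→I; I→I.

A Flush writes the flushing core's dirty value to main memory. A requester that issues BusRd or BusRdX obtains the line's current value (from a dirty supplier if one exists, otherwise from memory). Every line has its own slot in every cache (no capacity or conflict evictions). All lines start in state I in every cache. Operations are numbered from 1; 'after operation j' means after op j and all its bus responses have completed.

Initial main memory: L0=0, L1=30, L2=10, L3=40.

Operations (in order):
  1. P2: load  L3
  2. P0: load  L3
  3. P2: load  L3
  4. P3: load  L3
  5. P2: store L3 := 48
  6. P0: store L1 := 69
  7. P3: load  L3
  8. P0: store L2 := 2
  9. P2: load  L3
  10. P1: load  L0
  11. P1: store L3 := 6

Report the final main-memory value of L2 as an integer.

step 1: P2: load  L3  ⟶  IISI  (L3)  txn=BusRd  M[L3]=40
step 2: P0: load  L3  ⟶  SISI  (L3)  txn=BusRd  M[L3]=40
step 3: P2: load  L3  ⟶  SISI  (L3)  txn=∅  M[L3]=40
step 4: P3: load  L3  ⟶  SISS  (L3)  txn=BusRd  M[L3]=40
step 5: P2: store L3 := 48  ⟶  IIMI  (L3)  txn=BusRdX  M[L3]=40
step 6: P0: store L1 := 69  ⟶  MIII  (L1)  txn=BusRdX  M[L1]=30
step 7: P3: load  L3  ⟶  IISS  (L3)  txn=BusRd+Flush  M[L3]=48
step 8: P0: store L2 := 2  ⟶  MIII  (L2)  txn=BusRdX  M[L2]=10
step 9: P2: load  L3  ⟶  IISS  (L3)  txn=∅  M[L3]=48
step 10: P1: load  L0  ⟶  ISII  (L0)  txn=BusRd  M[L0]=0
step 11: P1: store L3 := 6  ⟶  IMII  (L3)  txn=BusRdX  M[L3]=48

memory[L2] = 10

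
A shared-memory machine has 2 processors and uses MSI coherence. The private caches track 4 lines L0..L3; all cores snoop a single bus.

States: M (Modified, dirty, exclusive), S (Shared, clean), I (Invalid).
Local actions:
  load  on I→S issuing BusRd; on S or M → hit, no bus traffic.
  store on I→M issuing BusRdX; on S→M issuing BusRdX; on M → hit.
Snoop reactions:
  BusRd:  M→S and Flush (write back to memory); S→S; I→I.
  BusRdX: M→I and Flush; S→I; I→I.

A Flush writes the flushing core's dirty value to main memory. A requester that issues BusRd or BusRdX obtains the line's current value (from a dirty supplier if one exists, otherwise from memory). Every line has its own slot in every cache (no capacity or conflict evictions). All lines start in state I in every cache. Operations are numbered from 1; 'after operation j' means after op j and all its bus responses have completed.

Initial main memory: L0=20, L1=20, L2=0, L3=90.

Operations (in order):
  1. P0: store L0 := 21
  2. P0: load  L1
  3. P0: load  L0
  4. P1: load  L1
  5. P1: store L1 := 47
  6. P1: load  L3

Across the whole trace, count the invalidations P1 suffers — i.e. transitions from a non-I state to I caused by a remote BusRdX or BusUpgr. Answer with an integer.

  op1 P0: store L0 := 21 → M/I on L0; bus BusRdX; mem=20
  op2 P0: load  L1 → S/I on L1; bus BusRd; mem=20
  op3 P0: load  L0 → M/I on L0; bus (none); mem=20
  op4 P1: load  L1 → S/S on L1; bus BusRd; mem=20
  op5 P1: store L1 := 47 → I/M on L1; bus BusRdX; mem=20
  op6 P1: load  L3 → I/S on L3; bus BusRd; mem=90

invalidations = 0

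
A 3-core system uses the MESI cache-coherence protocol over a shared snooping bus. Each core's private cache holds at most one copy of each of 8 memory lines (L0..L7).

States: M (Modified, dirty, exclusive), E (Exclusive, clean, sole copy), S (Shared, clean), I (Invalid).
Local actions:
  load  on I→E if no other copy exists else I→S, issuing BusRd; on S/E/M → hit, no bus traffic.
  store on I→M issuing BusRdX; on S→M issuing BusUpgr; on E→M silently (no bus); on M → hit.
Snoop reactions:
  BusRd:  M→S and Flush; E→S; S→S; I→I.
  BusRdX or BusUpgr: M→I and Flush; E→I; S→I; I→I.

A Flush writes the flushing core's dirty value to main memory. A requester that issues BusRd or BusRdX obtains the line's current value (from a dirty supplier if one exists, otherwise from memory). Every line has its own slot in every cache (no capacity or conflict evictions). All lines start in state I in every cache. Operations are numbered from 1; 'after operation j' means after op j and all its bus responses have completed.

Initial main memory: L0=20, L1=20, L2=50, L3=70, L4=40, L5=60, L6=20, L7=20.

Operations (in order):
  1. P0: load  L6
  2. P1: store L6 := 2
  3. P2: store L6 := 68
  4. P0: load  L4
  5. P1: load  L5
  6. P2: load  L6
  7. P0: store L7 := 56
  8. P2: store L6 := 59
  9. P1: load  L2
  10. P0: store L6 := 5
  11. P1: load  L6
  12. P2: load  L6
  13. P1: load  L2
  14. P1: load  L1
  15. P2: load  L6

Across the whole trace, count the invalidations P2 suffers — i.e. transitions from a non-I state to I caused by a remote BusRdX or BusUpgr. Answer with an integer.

invalidations = 1

step 1: P0: load  L6  ⟶  EII  (L6)  txn=BusRd  M[L6]=20
step 2: P1: store L6 := 2  ⟶  IMI  (L6)  txn=BusRdX  M[L6]=20
step 3: P2: store L6 := 68  ⟶  IIM  (L6)  txn=BusRdX+Flush  M[L6]=2
step 4: P0: load  L4  ⟶  EII  (L4)  txn=BusRd  M[L4]=40
step 5: P1: load  L5  ⟶  IEI  (L5)  txn=BusRd  M[L5]=60
step 6: P2: load  L6  ⟶  IIM  (L6)  txn=∅  M[L6]=2
step 7: P0: store L7 := 56  ⟶  MII  (L7)  txn=BusRdX  M[L7]=20
step 8: P2: store L6 := 59  ⟶  IIM  (L6)  txn=∅  M[L6]=2
step 9: P1: load  L2  ⟶  IEI  (L2)  txn=BusRd  M[L2]=50
step 10: P0: store L6 := 5  ⟶  MII  (L6)  txn=BusRdX+Flush  M[L6]=59
step 11: P1: load  L6  ⟶  SSI  (L6)  txn=BusRd+Flush  M[L6]=5
step 12: P2: load  L6  ⟶  SSS  (L6)  txn=BusRd  M[L6]=5
step 13: P1: load  L2  ⟶  IEI  (L2)  txn=∅  M[L2]=50
step 14: P1: load  L1  ⟶  IEI  (L1)  txn=BusRd  M[L1]=20
step 15: P2: load  L6  ⟶  SSS  (L6)  txn=∅  M[L6]=5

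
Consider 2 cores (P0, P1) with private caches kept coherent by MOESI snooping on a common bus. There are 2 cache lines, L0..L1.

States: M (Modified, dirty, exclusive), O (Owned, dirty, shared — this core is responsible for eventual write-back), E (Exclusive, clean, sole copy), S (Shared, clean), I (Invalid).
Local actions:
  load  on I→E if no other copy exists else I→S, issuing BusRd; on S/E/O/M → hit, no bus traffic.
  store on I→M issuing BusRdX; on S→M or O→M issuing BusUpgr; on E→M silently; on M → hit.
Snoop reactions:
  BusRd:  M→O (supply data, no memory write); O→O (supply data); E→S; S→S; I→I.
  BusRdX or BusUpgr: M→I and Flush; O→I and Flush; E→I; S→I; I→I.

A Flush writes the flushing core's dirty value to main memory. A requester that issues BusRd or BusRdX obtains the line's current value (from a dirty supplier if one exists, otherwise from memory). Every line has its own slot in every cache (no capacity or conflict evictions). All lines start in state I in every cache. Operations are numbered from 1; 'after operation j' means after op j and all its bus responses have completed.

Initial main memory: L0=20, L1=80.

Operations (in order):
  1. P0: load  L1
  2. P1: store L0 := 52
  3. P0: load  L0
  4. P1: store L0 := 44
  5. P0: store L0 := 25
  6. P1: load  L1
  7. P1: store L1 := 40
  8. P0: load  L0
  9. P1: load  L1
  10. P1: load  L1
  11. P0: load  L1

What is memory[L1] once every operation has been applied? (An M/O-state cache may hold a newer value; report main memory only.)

  op1 P0: load  L1 → E/I on L1; bus BusRd; mem=80
  op2 P1: store L0 := 52 → I/M on L0; bus BusRdX; mem=20
  op3 P0: load  L0 → S/O on L0; bus BusRd; mem=20
  op4 P1: store L0 := 44 → I/M on L0; bus BusUpgr; mem=20
  op5 P0: store L0 := 25 → M/I on L0; bus BusRdX Flush; mem=44
  op6 P1: load  L1 → S/S on L1; bus BusRd; mem=80
  op7 P1: store L1 := 40 → I/M on L1; bus BusUpgr; mem=80
  op8 P0: load  L0 → M/I on L0; bus (none); mem=44
  op9 P1: load  L1 → I/M on L1; bus (none); mem=80
  op10 P1: load  L1 → I/M on L1; bus (none); mem=80
  op11 P0: load  L1 → S/O on L1; bus BusRd; mem=80

memory[L1] = 80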